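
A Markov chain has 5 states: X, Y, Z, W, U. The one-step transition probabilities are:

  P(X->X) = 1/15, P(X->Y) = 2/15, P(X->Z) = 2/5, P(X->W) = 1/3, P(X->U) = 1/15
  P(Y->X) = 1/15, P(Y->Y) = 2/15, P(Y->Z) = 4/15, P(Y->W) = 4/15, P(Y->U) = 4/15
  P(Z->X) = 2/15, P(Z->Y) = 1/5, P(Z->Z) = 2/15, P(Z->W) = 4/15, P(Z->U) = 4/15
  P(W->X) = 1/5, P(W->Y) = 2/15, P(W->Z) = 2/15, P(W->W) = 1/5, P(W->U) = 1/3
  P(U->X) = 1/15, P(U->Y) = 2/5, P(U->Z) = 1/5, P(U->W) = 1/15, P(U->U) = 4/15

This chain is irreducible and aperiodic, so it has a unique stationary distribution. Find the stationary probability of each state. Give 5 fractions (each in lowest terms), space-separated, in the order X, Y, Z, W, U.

The stationary distribution satisfies pi = pi * P, i.e.:
  pi_X = 1/15*pi_X + 1/15*pi_Y + 2/15*pi_Z + 1/5*pi_W + 1/15*pi_U
  pi_Y = 2/15*pi_X + 2/15*pi_Y + 1/5*pi_Z + 2/15*pi_W + 2/5*pi_U
  pi_Z = 2/5*pi_X + 4/15*pi_Y + 2/15*pi_Z + 2/15*pi_W + 1/5*pi_U
  pi_W = 1/3*pi_X + 4/15*pi_Y + 4/15*pi_Z + 1/5*pi_W + 1/15*pi_U
  pi_U = 1/15*pi_X + 4/15*pi_Y + 4/15*pi_Z + 1/3*pi_W + 4/15*pi_U
with normalization: pi_X + pi_Y + pi_Z + pi_W + pi_U = 1.

Using the first 4 balance equations plus normalization, the linear system A*pi = b is:
  [-14/15, 1/15, 2/15, 1/5, 1/15] . pi = 0
  [2/15, -13/15, 1/5, 2/15, 2/5] . pi = 0
  [2/5, 4/15, -13/15, 2/15, 1/5] . pi = 0
  [1/3, 4/15, 4/15, -4/5, 1/15] . pi = 0
  [1, 1, 1, 1, 1] . pi = 1

Solving yields:
  pi_X = 6571/60664
  pi_Y = 13119/60664
  pi_Z = 12637/60664
  pi_W = 1579/7583
  pi_U = 15705/60664

Verification (pi * P):
  6571/60664*1/15 + 13119/60664*1/15 + 12637/60664*2/15 + 1579/7583*1/5 + 15705/60664*1/15 = 6571/60664 = pi_X  (ok)
  6571/60664*2/15 + 13119/60664*2/15 + 12637/60664*1/5 + 1579/7583*2/15 + 15705/60664*2/5 = 13119/60664 = pi_Y  (ok)
  6571/60664*2/5 + 13119/60664*4/15 + 12637/60664*2/15 + 1579/7583*2/15 + 15705/60664*1/5 = 12637/60664 = pi_Z  (ok)
  6571/60664*1/3 + 13119/60664*4/15 + 12637/60664*4/15 + 1579/7583*1/5 + 15705/60664*1/15 = 1579/7583 = pi_W  (ok)
  6571/60664*1/15 + 13119/60664*4/15 + 12637/60664*4/15 + 1579/7583*1/3 + 15705/60664*4/15 = 15705/60664 = pi_U  (ok)

Answer: 6571/60664 13119/60664 12637/60664 1579/7583 15705/60664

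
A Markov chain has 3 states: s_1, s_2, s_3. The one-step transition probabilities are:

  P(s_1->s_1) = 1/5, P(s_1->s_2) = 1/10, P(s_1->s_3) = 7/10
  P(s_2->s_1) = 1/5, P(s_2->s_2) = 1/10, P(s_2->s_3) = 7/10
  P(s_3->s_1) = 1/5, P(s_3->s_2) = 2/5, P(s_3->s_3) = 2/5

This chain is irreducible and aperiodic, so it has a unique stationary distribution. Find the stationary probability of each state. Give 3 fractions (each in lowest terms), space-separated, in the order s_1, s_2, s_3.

Answer: 1/5 17/65 7/13

Derivation:
The stationary distribution satisfies pi = pi * P, i.e.:
  pi_s_1 = 1/5*pi_s_1 + 1/5*pi_s_2 + 1/5*pi_s_3
  pi_s_2 = 1/10*pi_s_1 + 1/10*pi_s_2 + 2/5*pi_s_3
  pi_s_3 = 7/10*pi_s_1 + 7/10*pi_s_2 + 2/5*pi_s_3
with normalization: pi_s_1 + pi_s_2 + pi_s_3 = 1.

Using the first 2 balance equations plus normalization, the linear system A*pi = b is:
  [-4/5, 1/5, 1/5] . pi = 0
  [1/10, -9/10, 2/5] . pi = 0
  [1, 1, 1] . pi = 1

Solving yields:
  pi_s_1 = 1/5
  pi_s_2 = 17/65
  pi_s_3 = 7/13

Verification (pi * P):
  1/5*1/5 + 17/65*1/5 + 7/13*1/5 = 1/5 = pi_s_1  (ok)
  1/5*1/10 + 17/65*1/10 + 7/13*2/5 = 17/65 = pi_s_2  (ok)
  1/5*7/10 + 17/65*7/10 + 7/13*2/5 = 7/13 = pi_s_3  (ok)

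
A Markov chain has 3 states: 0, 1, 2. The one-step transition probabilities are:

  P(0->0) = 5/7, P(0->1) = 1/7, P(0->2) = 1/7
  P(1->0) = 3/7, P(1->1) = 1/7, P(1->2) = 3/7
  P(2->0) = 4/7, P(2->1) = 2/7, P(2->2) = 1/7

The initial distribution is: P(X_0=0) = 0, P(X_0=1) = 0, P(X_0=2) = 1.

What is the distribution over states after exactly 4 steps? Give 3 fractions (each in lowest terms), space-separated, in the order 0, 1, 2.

Answer: 1530/2401 408/2401 463/2401

Derivation:
Propagating the distribution step by step (d_{t+1} = d_t * P):
d_0 = (0=0, 1=0, 2=1)
  d_1[0] = 0*5/7 + 0*3/7 + 1*4/7 = 4/7
  d_1[1] = 0*1/7 + 0*1/7 + 1*2/7 = 2/7
  d_1[2] = 0*1/7 + 0*3/7 + 1*1/7 = 1/7
d_1 = (0=4/7, 1=2/7, 2=1/7)
  d_2[0] = 4/7*5/7 + 2/7*3/7 + 1/7*4/7 = 30/49
  d_2[1] = 4/7*1/7 + 2/7*1/7 + 1/7*2/7 = 8/49
  d_2[2] = 4/7*1/7 + 2/7*3/7 + 1/7*1/7 = 11/49
d_2 = (0=30/49, 1=8/49, 2=11/49)
  d_3[0] = 30/49*5/7 + 8/49*3/7 + 11/49*4/7 = 218/343
  d_3[1] = 30/49*1/7 + 8/49*1/7 + 11/49*2/7 = 60/343
  d_3[2] = 30/49*1/7 + 8/49*3/7 + 11/49*1/7 = 65/343
d_3 = (0=218/343, 1=60/343, 2=65/343)
  d_4[0] = 218/343*5/7 + 60/343*3/7 + 65/343*4/7 = 1530/2401
  d_4[1] = 218/343*1/7 + 60/343*1/7 + 65/343*2/7 = 408/2401
  d_4[2] = 218/343*1/7 + 60/343*3/7 + 65/343*1/7 = 463/2401
d_4 = (0=1530/2401, 1=408/2401, 2=463/2401)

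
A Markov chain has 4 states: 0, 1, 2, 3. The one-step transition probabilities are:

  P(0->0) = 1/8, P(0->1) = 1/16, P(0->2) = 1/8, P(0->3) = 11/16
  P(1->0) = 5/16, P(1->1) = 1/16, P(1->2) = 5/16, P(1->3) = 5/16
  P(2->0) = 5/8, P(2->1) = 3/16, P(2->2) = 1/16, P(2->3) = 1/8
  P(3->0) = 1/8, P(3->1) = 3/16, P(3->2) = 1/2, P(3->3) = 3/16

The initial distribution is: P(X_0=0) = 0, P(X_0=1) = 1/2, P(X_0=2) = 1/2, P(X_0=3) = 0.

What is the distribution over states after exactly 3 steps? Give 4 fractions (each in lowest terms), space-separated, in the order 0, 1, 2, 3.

Propagating the distribution step by step (d_{t+1} = d_t * P):
d_0 = (0=0, 1=1/2, 2=1/2, 3=0)
  d_1[0] = 0*1/8 + 1/2*5/16 + 1/2*5/8 + 0*1/8 = 15/32
  d_1[1] = 0*1/16 + 1/2*1/16 + 1/2*3/16 + 0*3/16 = 1/8
  d_1[2] = 0*1/8 + 1/2*5/16 + 1/2*1/16 + 0*1/2 = 3/16
  d_1[3] = 0*11/16 + 1/2*5/16 + 1/2*1/8 + 0*3/16 = 7/32
d_1 = (0=15/32, 1=1/8, 2=3/16, 3=7/32)
  d_2[0] = 15/32*1/8 + 1/8*5/16 + 3/16*5/8 + 7/32*1/8 = 31/128
  d_2[1] = 15/32*1/16 + 1/8*1/16 + 3/16*3/16 + 7/32*3/16 = 29/256
  d_2[2] = 15/32*1/8 + 1/8*5/16 + 3/16*1/16 + 7/32*1/2 = 7/32
  d_2[3] = 15/32*11/16 + 1/8*5/16 + 3/16*1/8 + 7/32*3/16 = 109/256
d_2 = (0=31/128, 1=29/256, 2=7/32, 3=109/256)
  d_3[0] = 31/128*1/8 + 29/256*5/16 + 7/32*5/8 + 109/256*1/8 = 1047/4096
  d_3[1] = 31/128*1/16 + 29/256*1/16 + 7/32*3/16 + 109/256*3/16 = 293/2048
  d_3[2] = 31/128*1/8 + 29/256*5/16 + 7/32*1/16 + 109/256*1/2 = 1197/4096
  d_3[3] = 31/128*11/16 + 29/256*5/16 + 7/32*1/8 + 109/256*3/16 = 633/2048
d_3 = (0=1047/4096, 1=293/2048, 2=1197/4096, 3=633/2048)

Answer: 1047/4096 293/2048 1197/4096 633/2048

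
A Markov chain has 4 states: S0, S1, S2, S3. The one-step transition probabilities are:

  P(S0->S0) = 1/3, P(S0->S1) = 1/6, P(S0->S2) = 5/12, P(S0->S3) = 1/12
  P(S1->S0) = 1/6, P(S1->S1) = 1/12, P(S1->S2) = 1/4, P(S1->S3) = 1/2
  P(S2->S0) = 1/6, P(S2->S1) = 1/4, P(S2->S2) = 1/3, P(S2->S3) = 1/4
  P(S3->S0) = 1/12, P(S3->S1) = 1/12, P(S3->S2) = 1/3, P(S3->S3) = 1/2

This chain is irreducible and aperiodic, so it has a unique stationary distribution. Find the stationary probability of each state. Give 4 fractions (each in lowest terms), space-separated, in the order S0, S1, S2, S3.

Answer: 213/1289 197/1289 431/1289 448/1289

Derivation:
The stationary distribution satisfies pi = pi * P, i.e.:
  pi_S0 = 1/3*pi_S0 + 1/6*pi_S1 + 1/6*pi_S2 + 1/12*pi_S3
  pi_S1 = 1/6*pi_S0 + 1/12*pi_S1 + 1/4*pi_S2 + 1/12*pi_S3
  pi_S2 = 5/12*pi_S0 + 1/4*pi_S1 + 1/3*pi_S2 + 1/3*pi_S3
  pi_S3 = 1/12*pi_S0 + 1/2*pi_S1 + 1/4*pi_S2 + 1/2*pi_S3
with normalization: pi_S0 + pi_S1 + pi_S2 + pi_S3 = 1.

Using the first 3 balance equations plus normalization, the linear system A*pi = b is:
  [-2/3, 1/6, 1/6, 1/12] . pi = 0
  [1/6, -11/12, 1/4, 1/12] . pi = 0
  [5/12, 1/4, -2/3, 1/3] . pi = 0
  [1, 1, 1, 1] . pi = 1

Solving yields:
  pi_S0 = 213/1289
  pi_S1 = 197/1289
  pi_S2 = 431/1289
  pi_S3 = 448/1289

Verification (pi * P):
  213/1289*1/3 + 197/1289*1/6 + 431/1289*1/6 + 448/1289*1/12 = 213/1289 = pi_S0  (ok)
  213/1289*1/6 + 197/1289*1/12 + 431/1289*1/4 + 448/1289*1/12 = 197/1289 = pi_S1  (ok)
  213/1289*5/12 + 197/1289*1/4 + 431/1289*1/3 + 448/1289*1/3 = 431/1289 = pi_S2  (ok)
  213/1289*1/12 + 197/1289*1/2 + 431/1289*1/4 + 448/1289*1/2 = 448/1289 = pi_S3  (ok)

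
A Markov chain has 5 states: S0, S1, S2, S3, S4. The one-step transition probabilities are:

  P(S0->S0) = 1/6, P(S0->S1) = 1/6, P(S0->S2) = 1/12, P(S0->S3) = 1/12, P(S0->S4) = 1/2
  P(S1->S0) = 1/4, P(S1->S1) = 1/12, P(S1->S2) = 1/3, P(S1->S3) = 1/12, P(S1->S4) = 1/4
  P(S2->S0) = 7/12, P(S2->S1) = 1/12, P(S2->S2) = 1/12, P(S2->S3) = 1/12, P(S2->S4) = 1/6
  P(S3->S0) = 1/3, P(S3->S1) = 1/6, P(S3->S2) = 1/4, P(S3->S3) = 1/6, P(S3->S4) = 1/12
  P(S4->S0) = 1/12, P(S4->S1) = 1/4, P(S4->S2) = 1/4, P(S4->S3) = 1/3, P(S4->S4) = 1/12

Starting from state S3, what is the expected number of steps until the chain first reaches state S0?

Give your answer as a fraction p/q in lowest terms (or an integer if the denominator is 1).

Answer: 13002/4495

Derivation:
Let h_i = expected steps to first reach S0 from state i.
Boundary: h_S0 = 0.
First-step equations for the other states:
  h_S1 = 1 + 1/4*h_S0 + 1/12*h_S1 + 1/3*h_S2 + 1/12*h_S3 + 1/4*h_S4
  h_S2 = 1 + 7/12*h_S0 + 1/12*h_S1 + 1/12*h_S2 + 1/12*h_S3 + 1/6*h_S4
  h_S3 = 1 + 1/3*h_S0 + 1/6*h_S1 + 1/4*h_S2 + 1/6*h_S3 + 1/12*h_S4
  h_S4 = 1 + 1/12*h_S0 + 1/4*h_S1 + 1/4*h_S2 + 1/3*h_S3 + 1/12*h_S4

Substituting h_S0 = 0 and rearranging gives the linear system (I - Q) h = 1:
  [11/12, -1/3, -1/12, -1/4] . (h_S1, h_S2, h_S3, h_S4) = 1
  [-1/12, 11/12, -1/12, -1/6] . (h_S1, h_S2, h_S3, h_S4) = 1
  [-1/6, -1/4, 5/6, -1/12] . (h_S1, h_S2, h_S3, h_S4) = 1
  [-1/4, -1/4, -1/3, 11/12] . (h_S1, h_S2, h_S3, h_S4) = 1

Solving yields:
  h_S1 = 14316/4495
  h_S2 = 10362/4495
  h_S3 = 13002/4495
  h_S4 = 16362/4495

Starting state is S3, so the expected hitting time is h_S3 = 13002/4495.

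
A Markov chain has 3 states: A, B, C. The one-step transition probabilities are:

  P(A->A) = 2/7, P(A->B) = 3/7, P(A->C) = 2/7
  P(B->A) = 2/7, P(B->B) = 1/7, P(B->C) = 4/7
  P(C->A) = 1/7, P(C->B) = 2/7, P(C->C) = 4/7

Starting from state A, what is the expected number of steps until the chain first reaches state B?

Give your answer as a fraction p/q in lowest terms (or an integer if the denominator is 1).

Answer: 35/13

Derivation:
Let h_i = expected steps to first reach B from state i.
Boundary: h_B = 0.
First-step equations for the other states:
  h_A = 1 + 2/7*h_A + 3/7*h_B + 2/7*h_C
  h_C = 1 + 1/7*h_A + 2/7*h_B + 4/7*h_C

Substituting h_B = 0 and rearranging gives the linear system (I - Q) h = 1:
  [5/7, -2/7] . (h_A, h_C) = 1
  [-1/7, 3/7] . (h_A, h_C) = 1

Solving yields:
  h_A = 35/13
  h_C = 42/13

Starting state is A, so the expected hitting time is h_A = 35/13.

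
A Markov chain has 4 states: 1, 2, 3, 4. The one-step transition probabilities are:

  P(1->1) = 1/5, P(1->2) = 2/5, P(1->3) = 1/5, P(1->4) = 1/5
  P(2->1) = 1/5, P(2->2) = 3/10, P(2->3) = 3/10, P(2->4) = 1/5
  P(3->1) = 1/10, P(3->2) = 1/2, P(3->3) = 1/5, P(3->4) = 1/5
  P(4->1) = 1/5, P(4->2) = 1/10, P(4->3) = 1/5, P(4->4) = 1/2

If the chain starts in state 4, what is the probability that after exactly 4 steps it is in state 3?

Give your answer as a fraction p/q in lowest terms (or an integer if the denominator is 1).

Answer: 229/1000

Derivation:
Computing P^4 by repeated multiplication:
P^1 =
  1: [1/5, 2/5, 1/5, 1/5]
  2: [1/5, 3/10, 3/10, 1/5]
  3: [1/10, 1/2, 1/5, 1/5]
  4: [1/5, 1/10, 1/5, 1/2]
P^2 =
  1: [9/50, 8/25, 6/25, 13/50]
  2: [17/100, 17/50, 23/100, 13/50]
  3: [9/50, 31/100, 1/4, 13/50]
  4: [9/50, 13/50, 21/100, 7/20]
P^3 =
  1: [22/125, 157/500, 29/125, 139/500]
  2: [177/1000, 311/1000, 117/500, 139/500]
  3: [7/40, 79/250, 231/1000, 139/500]
  4: [179/1000, 29/100, 113/500, 61/200]
P^4 =
  1: [221/1250, 771/2500, 1157/5000, 1417/5000]
  2: [883/5000, 3089/10000, 2311/10000, 1417/5000]
  3: [1769/10000, 3081/10000, 579/2500, 1417/5000]
  4: [887/5000, 3021/10000, 229/1000, 583/2000]

(P^4)[4 -> 3] = 229/1000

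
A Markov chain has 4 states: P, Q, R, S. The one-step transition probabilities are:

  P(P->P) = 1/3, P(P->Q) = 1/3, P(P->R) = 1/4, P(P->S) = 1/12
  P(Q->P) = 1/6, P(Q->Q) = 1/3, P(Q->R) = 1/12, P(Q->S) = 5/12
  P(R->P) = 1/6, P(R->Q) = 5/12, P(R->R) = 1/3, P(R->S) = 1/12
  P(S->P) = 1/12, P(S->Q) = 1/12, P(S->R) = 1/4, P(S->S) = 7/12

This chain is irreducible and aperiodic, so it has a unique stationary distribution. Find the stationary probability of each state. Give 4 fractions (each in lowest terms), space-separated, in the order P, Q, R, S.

Answer: 155/936 83/312 35/156 161/468

Derivation:
The stationary distribution satisfies pi = pi * P, i.e.:
  pi_P = 1/3*pi_P + 1/6*pi_Q + 1/6*pi_R + 1/12*pi_S
  pi_Q = 1/3*pi_P + 1/3*pi_Q + 5/12*pi_R + 1/12*pi_S
  pi_R = 1/4*pi_P + 1/12*pi_Q + 1/3*pi_R + 1/4*pi_S
  pi_S = 1/12*pi_P + 5/12*pi_Q + 1/12*pi_R + 7/12*pi_S
with normalization: pi_P + pi_Q + pi_R + pi_S = 1.

Using the first 3 balance equations plus normalization, the linear system A*pi = b is:
  [-2/3, 1/6, 1/6, 1/12] . pi = 0
  [1/3, -2/3, 5/12, 1/12] . pi = 0
  [1/4, 1/12, -2/3, 1/4] . pi = 0
  [1, 1, 1, 1] . pi = 1

Solving yields:
  pi_P = 155/936
  pi_Q = 83/312
  pi_R = 35/156
  pi_S = 161/468

Verification (pi * P):
  155/936*1/3 + 83/312*1/6 + 35/156*1/6 + 161/468*1/12 = 155/936 = pi_P  (ok)
  155/936*1/3 + 83/312*1/3 + 35/156*5/12 + 161/468*1/12 = 83/312 = pi_Q  (ok)
  155/936*1/4 + 83/312*1/12 + 35/156*1/3 + 161/468*1/4 = 35/156 = pi_R  (ok)
  155/936*1/12 + 83/312*5/12 + 35/156*1/12 + 161/468*7/12 = 161/468 = pi_S  (ok)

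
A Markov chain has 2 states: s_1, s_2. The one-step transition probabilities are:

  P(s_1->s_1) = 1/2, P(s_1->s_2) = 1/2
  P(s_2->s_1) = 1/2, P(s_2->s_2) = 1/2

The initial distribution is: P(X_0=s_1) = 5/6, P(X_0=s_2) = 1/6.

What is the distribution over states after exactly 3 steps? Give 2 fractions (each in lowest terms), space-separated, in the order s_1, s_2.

Propagating the distribution step by step (d_{t+1} = d_t * P):
d_0 = (s_1=5/6, s_2=1/6)
  d_1[s_1] = 5/6*1/2 + 1/6*1/2 = 1/2
  d_1[s_2] = 5/6*1/2 + 1/6*1/2 = 1/2
d_1 = (s_1=1/2, s_2=1/2)
  d_2[s_1] = 1/2*1/2 + 1/2*1/2 = 1/2
  d_2[s_2] = 1/2*1/2 + 1/2*1/2 = 1/2
d_2 = (s_1=1/2, s_2=1/2)
  d_3[s_1] = 1/2*1/2 + 1/2*1/2 = 1/2
  d_3[s_2] = 1/2*1/2 + 1/2*1/2 = 1/2
d_3 = (s_1=1/2, s_2=1/2)

Answer: 1/2 1/2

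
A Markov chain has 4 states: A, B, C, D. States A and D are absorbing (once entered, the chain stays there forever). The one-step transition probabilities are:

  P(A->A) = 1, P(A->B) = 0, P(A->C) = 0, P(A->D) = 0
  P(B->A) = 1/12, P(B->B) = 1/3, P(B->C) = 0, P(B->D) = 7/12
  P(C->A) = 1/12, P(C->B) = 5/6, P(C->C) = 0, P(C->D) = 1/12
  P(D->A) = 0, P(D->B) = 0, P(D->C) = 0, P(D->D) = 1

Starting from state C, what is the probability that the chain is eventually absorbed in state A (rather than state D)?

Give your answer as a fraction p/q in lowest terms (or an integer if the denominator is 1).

Answer: 3/16

Derivation:
Let a_i = P(absorbed in A | start in state i).
Boundary conditions: a_A = 1, a_D = 0.
For each transient state i, a_i = sum_j P(i->j) * a_j:
  a_B = 1/12*a_A + 1/3*a_B + 0*a_C + 7/12*a_D
  a_C = 1/12*a_A + 5/6*a_B + 0*a_C + 1/12*a_D

Substituting a_A = 1 and a_D = 0, rearrange to (I - Q) a = r where r[i] = P(i -> A):
  [2/3, 0] . (a_B, a_C) = 1/12
  [-5/6, 1] . (a_B, a_C) = 1/12

Solving yields:
  a_B = 1/8
  a_C = 3/16

Starting state is C, so the absorption probability is a_C = 3/16.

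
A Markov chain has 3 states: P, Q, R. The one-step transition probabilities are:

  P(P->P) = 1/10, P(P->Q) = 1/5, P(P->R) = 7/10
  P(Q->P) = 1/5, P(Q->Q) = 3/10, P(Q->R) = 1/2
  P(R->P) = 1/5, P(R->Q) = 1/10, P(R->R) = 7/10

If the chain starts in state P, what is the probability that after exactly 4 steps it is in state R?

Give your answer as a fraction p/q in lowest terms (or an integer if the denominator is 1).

Computing P^4 by repeated multiplication:
P^1 =
  P: [1/10, 1/5, 7/10]
  Q: [1/5, 3/10, 1/2]
  R: [1/5, 1/10, 7/10]
P^2 =
  P: [19/100, 3/20, 33/50]
  Q: [9/50, 9/50, 16/25]
  R: [9/50, 7/50, 17/25]
P^3 =
  P: [181/1000, 149/1000, 67/100]
  Q: [91/500, 77/500, 83/125]
  R: [91/500, 73/500, 84/125]
P^4 =
  P: [1819/10000, 1479/10000, 3351/5000]
  Q: [909/5000, 149/1000, 1673/2500]
  R: [909/5000, 737/5000, 1677/2500]

(P^4)[P -> R] = 3351/5000

Answer: 3351/5000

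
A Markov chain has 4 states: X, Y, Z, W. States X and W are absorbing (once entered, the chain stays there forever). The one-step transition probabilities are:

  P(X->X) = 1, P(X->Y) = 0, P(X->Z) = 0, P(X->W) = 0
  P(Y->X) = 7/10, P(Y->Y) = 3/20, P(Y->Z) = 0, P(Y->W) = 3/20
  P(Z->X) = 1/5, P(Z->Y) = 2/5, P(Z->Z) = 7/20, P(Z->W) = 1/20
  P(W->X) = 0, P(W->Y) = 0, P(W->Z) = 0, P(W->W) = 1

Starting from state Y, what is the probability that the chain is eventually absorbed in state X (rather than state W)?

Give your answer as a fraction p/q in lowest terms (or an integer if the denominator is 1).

Let a_i = P(absorbed in X | start in state i).
Boundary conditions: a_X = 1, a_W = 0.
For each transient state i, a_i = sum_j P(i->j) * a_j:
  a_Y = 7/10*a_X + 3/20*a_Y + 0*a_Z + 3/20*a_W
  a_Z = 1/5*a_X + 2/5*a_Y + 7/20*a_Z + 1/20*a_W

Substituting a_X = 1 and a_W = 0, rearrange to (I - Q) a = r where r[i] = P(i -> X):
  [17/20, 0] . (a_Y, a_Z) = 7/10
  [-2/5, 13/20] . (a_Y, a_Z) = 1/5

Solving yields:
  a_Y = 14/17
  a_Z = 180/221

Starting state is Y, so the absorption probability is a_Y = 14/17.

Answer: 14/17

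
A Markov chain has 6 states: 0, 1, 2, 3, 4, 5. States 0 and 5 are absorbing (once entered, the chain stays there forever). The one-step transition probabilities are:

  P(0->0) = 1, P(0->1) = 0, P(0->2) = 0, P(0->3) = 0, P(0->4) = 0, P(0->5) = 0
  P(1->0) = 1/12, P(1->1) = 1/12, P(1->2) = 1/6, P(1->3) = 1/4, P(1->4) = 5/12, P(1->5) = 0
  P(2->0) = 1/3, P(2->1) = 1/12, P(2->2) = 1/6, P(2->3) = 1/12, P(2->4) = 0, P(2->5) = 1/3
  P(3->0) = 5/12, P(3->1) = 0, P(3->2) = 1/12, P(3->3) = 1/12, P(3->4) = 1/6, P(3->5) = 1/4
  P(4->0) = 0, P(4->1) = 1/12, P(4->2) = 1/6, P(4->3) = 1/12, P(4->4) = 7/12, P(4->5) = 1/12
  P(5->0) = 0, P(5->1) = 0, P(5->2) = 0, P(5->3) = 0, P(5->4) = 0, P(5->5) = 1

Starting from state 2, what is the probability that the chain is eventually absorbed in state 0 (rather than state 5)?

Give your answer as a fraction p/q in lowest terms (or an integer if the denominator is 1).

Answer: 2493/4874

Derivation:
Let a_i = P(absorbed in 0 | start in state i).
Boundary conditions: a_0 = 1, a_5 = 0.
For each transient state i, a_i = sum_j P(i->j) * a_j:
  a_1 = 1/12*a_0 + 1/12*a_1 + 1/6*a_2 + 1/4*a_3 + 5/12*a_4 + 0*a_5
  a_2 = 1/3*a_0 + 1/12*a_1 + 1/6*a_2 + 1/12*a_3 + 0*a_4 + 1/3*a_5
  a_3 = 5/12*a_0 + 0*a_1 + 1/12*a_2 + 1/12*a_3 + 1/6*a_4 + 1/4*a_5
  a_4 = 0*a_0 + 1/12*a_1 + 1/6*a_2 + 1/12*a_3 + 7/12*a_4 + 1/12*a_5

Substituting a_0 = 1 and a_5 = 0, rearrange to (I - Q) a = r where r[i] = P(i -> 0):
  [11/12, -1/6, -1/4, -5/12] . (a_1, a_2, a_3, a_4) = 1/12
  [-1/12, 5/6, -1/12, 0] . (a_1, a_2, a_3, a_4) = 1/3
  [0, -1/12, 11/12, -1/6] . (a_1, a_2, a_3, a_4) = 5/12
  [-1/12, -1/6, -1/12, 5/12] . (a_1, a_2, a_3, a_4) = 0

Solving yields:
  a_1 = 2613/4874
  a_2 = 2493/4874
  a_3 = 2821/4874
  a_4 = 1042/2437

Starting state is 2, so the absorption probability is a_2 = 2493/4874.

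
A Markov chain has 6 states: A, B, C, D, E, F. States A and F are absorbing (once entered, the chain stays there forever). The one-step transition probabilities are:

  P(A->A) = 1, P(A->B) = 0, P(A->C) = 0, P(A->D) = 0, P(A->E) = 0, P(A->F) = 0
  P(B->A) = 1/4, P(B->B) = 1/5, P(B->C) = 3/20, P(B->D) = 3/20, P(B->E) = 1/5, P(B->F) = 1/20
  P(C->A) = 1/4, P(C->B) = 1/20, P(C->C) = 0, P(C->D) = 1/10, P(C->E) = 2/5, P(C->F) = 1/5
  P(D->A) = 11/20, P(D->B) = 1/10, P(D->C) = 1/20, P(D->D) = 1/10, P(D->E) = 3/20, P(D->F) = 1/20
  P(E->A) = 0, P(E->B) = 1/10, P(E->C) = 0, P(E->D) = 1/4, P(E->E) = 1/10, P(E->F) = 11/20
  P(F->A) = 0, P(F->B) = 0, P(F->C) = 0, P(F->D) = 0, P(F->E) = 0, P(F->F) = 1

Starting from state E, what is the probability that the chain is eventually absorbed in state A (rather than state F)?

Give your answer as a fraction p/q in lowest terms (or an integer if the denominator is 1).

Answer: 3516/12725

Derivation:
Let a_i = P(absorbed in A | start in state i).
Boundary conditions: a_A = 1, a_F = 0.
For each transient state i, a_i = sum_j P(i->j) * a_j:
  a_B = 1/4*a_A + 1/5*a_B + 3/20*a_C + 3/20*a_D + 1/5*a_E + 1/20*a_F
  a_C = 1/4*a_A + 1/20*a_B + 0*a_C + 1/10*a_D + 2/5*a_E + 1/5*a_F
  a_D = 11/20*a_A + 1/10*a_B + 1/20*a_C + 1/10*a_D + 3/20*a_E + 1/20*a_F
  a_E = 0*a_A + 1/10*a_B + 0*a_C + 1/4*a_D + 1/10*a_E + 11/20*a_F

Substituting a_A = 1 and a_F = 0, rearrange to (I - Q) a = r where r[i] = P(i -> A):
  [4/5, -3/20, -3/20, -1/5] . (a_B, a_C, a_D, a_E) = 1/4
  [-1/20, 1, -1/10, -2/5] . (a_B, a_C, a_D, a_E) = 1/4
  [-1/10, -1/20, 9/10, -3/20] . (a_B, a_C, a_D, a_E) = 11/20
  [-1/10, 0, -1/4, 9/10] . (a_B, a_C, a_D, a_E) = 0

Solving yields:
  a_B = 7759/12725
  a_C = 5931/12725
  a_D = 9554/12725
  a_E = 3516/12725

Starting state is E, so the absorption probability is a_E = 3516/12725.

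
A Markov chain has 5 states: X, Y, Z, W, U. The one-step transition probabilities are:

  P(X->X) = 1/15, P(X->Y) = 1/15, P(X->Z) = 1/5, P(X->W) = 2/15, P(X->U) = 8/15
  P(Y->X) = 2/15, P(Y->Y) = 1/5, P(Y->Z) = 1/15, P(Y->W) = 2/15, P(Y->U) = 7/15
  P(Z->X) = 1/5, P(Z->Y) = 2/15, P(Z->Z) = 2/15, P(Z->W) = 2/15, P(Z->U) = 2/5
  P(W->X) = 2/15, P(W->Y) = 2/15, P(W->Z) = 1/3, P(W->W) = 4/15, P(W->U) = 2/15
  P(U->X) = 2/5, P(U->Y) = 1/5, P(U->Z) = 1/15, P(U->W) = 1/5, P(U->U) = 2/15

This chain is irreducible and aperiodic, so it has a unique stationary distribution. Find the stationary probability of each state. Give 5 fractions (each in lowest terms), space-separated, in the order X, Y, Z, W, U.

The stationary distribution satisfies pi = pi * P, i.e.:
  pi_X = 1/15*pi_X + 2/15*pi_Y + 1/5*pi_Z + 2/15*pi_W + 2/5*pi_U
  pi_Y = 1/15*pi_X + 1/5*pi_Y + 2/15*pi_Z + 2/15*pi_W + 1/5*pi_U
  pi_Z = 1/5*pi_X + 1/15*pi_Y + 2/15*pi_Z + 1/3*pi_W + 1/15*pi_U
  pi_W = 2/15*pi_X + 2/15*pi_Y + 2/15*pi_Z + 4/15*pi_W + 1/5*pi_U
  pi_U = 8/15*pi_X + 7/15*pi_Y + 2/5*pi_Z + 2/15*pi_W + 2/15*pi_U
with normalization: pi_X + pi_Y + pi_Z + pi_W + pi_U = 1.

Using the first 4 balance equations plus normalization, the linear system A*pi = b is:
  [-14/15, 2/15, 1/5, 2/15, 2/5] . pi = 0
  [1/15, -4/5, 2/15, 2/15, 1/5] . pi = 0
  [1/5, 1/15, -13/15, 1/3, 1/15] . pi = 0
  [2/15, 2/15, 2/15, -11/15, 1/5] . pi = 0
  [1, 1, 1, 1, 1] . pi = 1

Solving yields:
  pi_X = 4111/19422
  pi_Y = 2909/19422
  pi_Z = 1480/9711
  pi_W = 3449/19422
  pi_U = 461/1494

Verification (pi * P):
  4111/19422*1/15 + 2909/19422*2/15 + 1480/9711*1/5 + 3449/19422*2/15 + 461/1494*2/5 = 4111/19422 = pi_X  (ok)
  4111/19422*1/15 + 2909/19422*1/5 + 1480/9711*2/15 + 3449/19422*2/15 + 461/1494*1/5 = 2909/19422 = pi_Y  (ok)
  4111/19422*1/5 + 2909/19422*1/15 + 1480/9711*2/15 + 3449/19422*1/3 + 461/1494*1/15 = 1480/9711 = pi_Z  (ok)
  4111/19422*2/15 + 2909/19422*2/15 + 1480/9711*2/15 + 3449/19422*4/15 + 461/1494*1/5 = 3449/19422 = pi_W  (ok)
  4111/19422*8/15 + 2909/19422*7/15 + 1480/9711*2/5 + 3449/19422*2/15 + 461/1494*2/15 = 461/1494 = pi_U  (ok)

Answer: 4111/19422 2909/19422 1480/9711 3449/19422 461/1494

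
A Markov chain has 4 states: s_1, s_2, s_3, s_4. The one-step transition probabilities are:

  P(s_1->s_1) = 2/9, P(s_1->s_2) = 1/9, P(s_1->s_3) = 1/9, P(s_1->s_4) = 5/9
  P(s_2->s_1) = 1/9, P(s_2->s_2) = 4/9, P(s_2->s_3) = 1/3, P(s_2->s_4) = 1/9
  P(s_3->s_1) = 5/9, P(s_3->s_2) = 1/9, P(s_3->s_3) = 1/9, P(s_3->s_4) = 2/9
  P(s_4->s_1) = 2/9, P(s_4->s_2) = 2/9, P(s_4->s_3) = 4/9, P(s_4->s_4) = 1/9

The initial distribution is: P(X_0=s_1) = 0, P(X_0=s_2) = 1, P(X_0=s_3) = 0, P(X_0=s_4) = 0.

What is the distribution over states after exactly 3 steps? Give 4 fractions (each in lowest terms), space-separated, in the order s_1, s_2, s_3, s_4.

Propagating the distribution step by step (d_{t+1} = d_t * P):
d_0 = (s_1=0, s_2=1, s_3=0, s_4=0)
  d_1[s_1] = 0*2/9 + 1*1/9 + 0*5/9 + 0*2/9 = 1/9
  d_1[s_2] = 0*1/9 + 1*4/9 + 0*1/9 + 0*2/9 = 4/9
  d_1[s_3] = 0*1/9 + 1*1/3 + 0*1/9 + 0*4/9 = 1/3
  d_1[s_4] = 0*5/9 + 1*1/9 + 0*2/9 + 0*1/9 = 1/9
d_1 = (s_1=1/9, s_2=4/9, s_3=1/3, s_4=1/9)
  d_2[s_1] = 1/9*2/9 + 4/9*1/9 + 1/3*5/9 + 1/9*2/9 = 23/81
  d_2[s_2] = 1/9*1/9 + 4/9*4/9 + 1/3*1/9 + 1/9*2/9 = 22/81
  d_2[s_3] = 1/9*1/9 + 4/9*1/3 + 1/3*1/9 + 1/9*4/9 = 20/81
  d_2[s_4] = 1/9*5/9 + 4/9*1/9 + 1/3*2/9 + 1/9*1/9 = 16/81
d_2 = (s_1=23/81, s_2=22/81, s_3=20/81, s_4=16/81)
  d_3[s_1] = 23/81*2/9 + 22/81*1/9 + 20/81*5/9 + 16/81*2/9 = 200/729
  d_3[s_2] = 23/81*1/9 + 22/81*4/9 + 20/81*1/9 + 16/81*2/9 = 163/729
  d_3[s_3] = 23/81*1/9 + 22/81*1/3 + 20/81*1/9 + 16/81*4/9 = 173/729
  d_3[s_4] = 23/81*5/9 + 22/81*1/9 + 20/81*2/9 + 16/81*1/9 = 193/729
d_3 = (s_1=200/729, s_2=163/729, s_3=173/729, s_4=193/729)

Answer: 200/729 163/729 173/729 193/729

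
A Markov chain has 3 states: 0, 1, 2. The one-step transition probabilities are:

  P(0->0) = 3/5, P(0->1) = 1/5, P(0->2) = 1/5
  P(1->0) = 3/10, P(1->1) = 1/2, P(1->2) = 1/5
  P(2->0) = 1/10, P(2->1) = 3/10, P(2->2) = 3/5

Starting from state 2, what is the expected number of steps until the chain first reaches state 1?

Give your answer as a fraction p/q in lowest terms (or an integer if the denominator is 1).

Let h_i = expected steps to first reach 1 from state i.
Boundary: h_1 = 0.
First-step equations for the other states:
  h_0 = 1 + 3/5*h_0 + 1/5*h_1 + 1/5*h_2
  h_2 = 1 + 1/10*h_0 + 3/10*h_1 + 3/5*h_2

Substituting h_1 = 0 and rearranging gives the linear system (I - Q) h = 1:
  [2/5, -1/5] . (h_0, h_2) = 1
  [-1/10, 2/5] . (h_0, h_2) = 1

Solving yields:
  h_0 = 30/7
  h_2 = 25/7

Starting state is 2, so the expected hitting time is h_2 = 25/7.

Answer: 25/7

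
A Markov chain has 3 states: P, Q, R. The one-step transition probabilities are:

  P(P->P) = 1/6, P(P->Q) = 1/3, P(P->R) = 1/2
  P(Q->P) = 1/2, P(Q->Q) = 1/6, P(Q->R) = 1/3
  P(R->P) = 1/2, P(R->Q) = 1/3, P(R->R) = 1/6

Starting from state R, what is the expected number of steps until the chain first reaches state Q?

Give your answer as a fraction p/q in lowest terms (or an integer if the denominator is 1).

Answer: 3

Derivation:
Let h_i = expected steps to first reach Q from state i.
Boundary: h_Q = 0.
First-step equations for the other states:
  h_P = 1 + 1/6*h_P + 1/3*h_Q + 1/2*h_R
  h_R = 1 + 1/2*h_P + 1/3*h_Q + 1/6*h_R

Substituting h_Q = 0 and rearranging gives the linear system (I - Q) h = 1:
  [5/6, -1/2] . (h_P, h_R) = 1
  [-1/2, 5/6] . (h_P, h_R) = 1

Solving yields:
  h_P = 3
  h_R = 3

Starting state is R, so the expected hitting time is h_R = 3.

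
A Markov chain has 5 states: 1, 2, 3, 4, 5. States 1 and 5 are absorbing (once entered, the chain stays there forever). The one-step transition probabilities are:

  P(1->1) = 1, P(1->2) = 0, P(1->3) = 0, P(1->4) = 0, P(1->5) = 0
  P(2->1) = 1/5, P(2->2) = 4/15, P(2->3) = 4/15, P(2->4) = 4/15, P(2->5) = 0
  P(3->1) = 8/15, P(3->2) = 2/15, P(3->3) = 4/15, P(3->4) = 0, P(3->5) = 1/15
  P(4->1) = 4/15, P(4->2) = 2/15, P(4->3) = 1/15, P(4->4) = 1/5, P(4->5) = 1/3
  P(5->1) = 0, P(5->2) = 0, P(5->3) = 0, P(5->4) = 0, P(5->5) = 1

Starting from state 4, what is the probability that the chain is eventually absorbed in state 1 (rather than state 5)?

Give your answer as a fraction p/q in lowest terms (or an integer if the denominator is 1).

Answer: 169/315

Derivation:
Let a_i = P(absorbed in 1 | start in state i).
Boundary conditions: a_1 = 1, a_5 = 0.
For each transient state i, a_i = sum_j P(i->j) * a_j:
  a_2 = 1/5*a_1 + 4/15*a_2 + 4/15*a_3 + 4/15*a_4 + 0*a_5
  a_3 = 8/15*a_1 + 2/15*a_2 + 4/15*a_3 + 0*a_4 + 1/15*a_5
  a_4 = 4/15*a_1 + 2/15*a_2 + 1/15*a_3 + 1/5*a_4 + 1/3*a_5

Substituting a_1 = 1 and a_5 = 0, rearrange to (I - Q) a = r where r[i] = P(i -> 1):
  [11/15, -4/15, -4/15] . (a_2, a_3, a_4) = 1/5
  [-2/15, 11/15, 0] . (a_2, a_3, a_4) = 8/15
  [-2/15, -1/15, 4/5] . (a_2, a_3, a_4) = 4/15

Solving yields:
  a_2 = 247/315
  a_3 = 274/315
  a_4 = 169/315

Starting state is 4, so the absorption probability is a_4 = 169/315.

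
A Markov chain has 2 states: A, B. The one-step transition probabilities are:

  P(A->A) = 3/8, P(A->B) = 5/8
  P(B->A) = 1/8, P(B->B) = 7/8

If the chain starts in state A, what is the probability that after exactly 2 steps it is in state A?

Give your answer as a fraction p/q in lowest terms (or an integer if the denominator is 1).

Computing P^2 by repeated multiplication:
P^1 =
  A: [3/8, 5/8]
  B: [1/8, 7/8]
P^2 =
  A: [7/32, 25/32]
  B: [5/32, 27/32]

(P^2)[A -> A] = 7/32

Answer: 7/32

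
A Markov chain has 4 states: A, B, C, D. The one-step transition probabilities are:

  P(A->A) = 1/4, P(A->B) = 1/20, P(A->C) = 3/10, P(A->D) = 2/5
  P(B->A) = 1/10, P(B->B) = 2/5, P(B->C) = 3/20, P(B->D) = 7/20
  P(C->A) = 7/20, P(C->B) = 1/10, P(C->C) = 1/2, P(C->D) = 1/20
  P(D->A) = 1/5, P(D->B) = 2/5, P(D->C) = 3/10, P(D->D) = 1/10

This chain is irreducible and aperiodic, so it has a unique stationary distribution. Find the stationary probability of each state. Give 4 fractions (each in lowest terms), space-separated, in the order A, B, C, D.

The stationary distribution satisfies pi = pi * P, i.e.:
  pi_A = 1/4*pi_A + 1/10*pi_B + 7/20*pi_C + 1/5*pi_D
  pi_B = 1/20*pi_A + 2/5*pi_B + 1/10*pi_C + 2/5*pi_D
  pi_C = 3/10*pi_A + 3/20*pi_B + 1/2*pi_C + 3/10*pi_D
  pi_D = 2/5*pi_A + 7/20*pi_B + 1/20*pi_C + 1/10*pi_D
with normalization: pi_A + pi_B + pi_C + pi_D = 1.

Using the first 3 balance equations plus normalization, the linear system A*pi = b is:
  [-3/4, 1/10, 7/20, 1/5] . pi = 0
  [1/20, -3/5, 1/10, 2/5] . pi = 0
  [3/10, 3/20, -1/2, 3/10] . pi = 0
  [1, 1, 1, 1] . pi = 1

Solving yields:
  pi_A = 1312/5451
  pi_B = 1174/5451
  pi_C = 608/1817
  pi_D = 1141/5451

Verification (pi * P):
  1312/5451*1/4 + 1174/5451*1/10 + 608/1817*7/20 + 1141/5451*1/5 = 1312/5451 = pi_A  (ok)
  1312/5451*1/20 + 1174/5451*2/5 + 608/1817*1/10 + 1141/5451*2/5 = 1174/5451 = pi_B  (ok)
  1312/5451*3/10 + 1174/5451*3/20 + 608/1817*1/2 + 1141/5451*3/10 = 608/1817 = pi_C  (ok)
  1312/5451*2/5 + 1174/5451*7/20 + 608/1817*1/20 + 1141/5451*1/10 = 1141/5451 = pi_D  (ok)

Answer: 1312/5451 1174/5451 608/1817 1141/5451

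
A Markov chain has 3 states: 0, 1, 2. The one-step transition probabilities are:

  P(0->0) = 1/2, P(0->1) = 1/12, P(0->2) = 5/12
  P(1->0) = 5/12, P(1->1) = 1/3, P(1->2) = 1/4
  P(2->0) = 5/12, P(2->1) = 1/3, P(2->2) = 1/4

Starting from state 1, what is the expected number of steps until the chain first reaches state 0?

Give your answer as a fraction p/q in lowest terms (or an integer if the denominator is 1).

Answer: 12/5

Derivation:
Let h_i = expected steps to first reach 0 from state i.
Boundary: h_0 = 0.
First-step equations for the other states:
  h_1 = 1 + 5/12*h_0 + 1/3*h_1 + 1/4*h_2
  h_2 = 1 + 5/12*h_0 + 1/3*h_1 + 1/4*h_2

Substituting h_0 = 0 and rearranging gives the linear system (I - Q) h = 1:
  [2/3, -1/4] . (h_1, h_2) = 1
  [-1/3, 3/4] . (h_1, h_2) = 1

Solving yields:
  h_1 = 12/5
  h_2 = 12/5

Starting state is 1, so the expected hitting time is h_1 = 12/5.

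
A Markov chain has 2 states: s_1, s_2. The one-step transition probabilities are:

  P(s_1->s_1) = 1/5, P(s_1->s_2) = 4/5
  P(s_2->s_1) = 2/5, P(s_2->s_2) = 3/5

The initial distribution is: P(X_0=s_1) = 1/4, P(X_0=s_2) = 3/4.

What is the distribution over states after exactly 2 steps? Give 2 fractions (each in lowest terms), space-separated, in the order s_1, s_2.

Propagating the distribution step by step (d_{t+1} = d_t * P):
d_0 = (s_1=1/4, s_2=3/4)
  d_1[s_1] = 1/4*1/5 + 3/4*2/5 = 7/20
  d_1[s_2] = 1/4*4/5 + 3/4*3/5 = 13/20
d_1 = (s_1=7/20, s_2=13/20)
  d_2[s_1] = 7/20*1/5 + 13/20*2/5 = 33/100
  d_2[s_2] = 7/20*4/5 + 13/20*3/5 = 67/100
d_2 = (s_1=33/100, s_2=67/100)

Answer: 33/100 67/100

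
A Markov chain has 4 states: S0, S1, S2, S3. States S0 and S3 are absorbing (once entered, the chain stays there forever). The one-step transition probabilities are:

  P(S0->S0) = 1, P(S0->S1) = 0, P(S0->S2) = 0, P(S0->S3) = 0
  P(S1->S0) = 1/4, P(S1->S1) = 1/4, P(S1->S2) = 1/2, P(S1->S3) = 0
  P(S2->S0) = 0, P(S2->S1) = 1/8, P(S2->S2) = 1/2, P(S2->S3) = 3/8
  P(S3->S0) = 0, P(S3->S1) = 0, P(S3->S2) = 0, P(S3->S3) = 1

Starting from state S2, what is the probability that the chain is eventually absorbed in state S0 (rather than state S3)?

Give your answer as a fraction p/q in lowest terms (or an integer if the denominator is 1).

Answer: 1/10

Derivation:
Let a_i = P(absorbed in S0 | start in state i).
Boundary conditions: a_S0 = 1, a_S3 = 0.
For each transient state i, a_i = sum_j P(i->j) * a_j:
  a_S1 = 1/4*a_S0 + 1/4*a_S1 + 1/2*a_S2 + 0*a_S3
  a_S2 = 0*a_S0 + 1/8*a_S1 + 1/2*a_S2 + 3/8*a_S3

Substituting a_S0 = 1 and a_S3 = 0, rearrange to (I - Q) a = r where r[i] = P(i -> S0):
  [3/4, -1/2] . (a_S1, a_S2) = 1/4
  [-1/8, 1/2] . (a_S1, a_S2) = 0

Solving yields:
  a_S1 = 2/5
  a_S2 = 1/10

Starting state is S2, so the absorption probability is a_S2 = 1/10.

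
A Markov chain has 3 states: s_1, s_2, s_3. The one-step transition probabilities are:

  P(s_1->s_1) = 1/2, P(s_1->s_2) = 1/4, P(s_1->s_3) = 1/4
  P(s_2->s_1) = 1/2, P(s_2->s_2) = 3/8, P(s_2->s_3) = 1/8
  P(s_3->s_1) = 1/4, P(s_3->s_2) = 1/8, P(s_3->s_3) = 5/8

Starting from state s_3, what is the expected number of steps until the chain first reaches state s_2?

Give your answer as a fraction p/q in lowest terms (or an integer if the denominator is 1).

Answer: 6

Derivation:
Let h_i = expected steps to first reach s_2 from state i.
Boundary: h_s_2 = 0.
First-step equations for the other states:
  h_s_1 = 1 + 1/2*h_s_1 + 1/4*h_s_2 + 1/4*h_s_3
  h_s_3 = 1 + 1/4*h_s_1 + 1/8*h_s_2 + 5/8*h_s_3

Substituting h_s_2 = 0 and rearranging gives the linear system (I - Q) h = 1:
  [1/2, -1/4] . (h_s_1, h_s_3) = 1
  [-1/4, 3/8] . (h_s_1, h_s_3) = 1

Solving yields:
  h_s_1 = 5
  h_s_3 = 6

Starting state is s_3, so the expected hitting time is h_s_3 = 6.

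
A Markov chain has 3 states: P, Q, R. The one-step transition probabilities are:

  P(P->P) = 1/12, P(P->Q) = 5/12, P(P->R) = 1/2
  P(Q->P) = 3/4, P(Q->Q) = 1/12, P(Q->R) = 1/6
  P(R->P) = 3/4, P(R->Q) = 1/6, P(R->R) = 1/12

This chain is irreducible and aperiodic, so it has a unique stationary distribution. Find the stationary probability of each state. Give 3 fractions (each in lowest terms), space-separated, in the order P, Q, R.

The stationary distribution satisfies pi = pi * P, i.e.:
  pi_P = 1/12*pi_P + 3/4*pi_Q + 3/4*pi_R
  pi_Q = 5/12*pi_P + 1/12*pi_Q + 1/6*pi_R
  pi_R = 1/2*pi_P + 1/6*pi_Q + 1/12*pi_R
with normalization: pi_P + pi_Q + pi_R = 1.

Using the first 2 balance equations plus normalization, the linear system A*pi = b is:
  [-11/12, 3/4, 3/4] . pi = 0
  [5/12, -11/12, 1/6] . pi = 0
  [1, 1, 1] . pi = 1

Solving yields:
  pi_P = 9/20
  pi_Q = 67/260
  pi_R = 19/65

Verification (pi * P):
  9/20*1/12 + 67/260*3/4 + 19/65*3/4 = 9/20 = pi_P  (ok)
  9/20*5/12 + 67/260*1/12 + 19/65*1/6 = 67/260 = pi_Q  (ok)
  9/20*1/2 + 67/260*1/6 + 19/65*1/12 = 19/65 = pi_R  (ok)

Answer: 9/20 67/260 19/65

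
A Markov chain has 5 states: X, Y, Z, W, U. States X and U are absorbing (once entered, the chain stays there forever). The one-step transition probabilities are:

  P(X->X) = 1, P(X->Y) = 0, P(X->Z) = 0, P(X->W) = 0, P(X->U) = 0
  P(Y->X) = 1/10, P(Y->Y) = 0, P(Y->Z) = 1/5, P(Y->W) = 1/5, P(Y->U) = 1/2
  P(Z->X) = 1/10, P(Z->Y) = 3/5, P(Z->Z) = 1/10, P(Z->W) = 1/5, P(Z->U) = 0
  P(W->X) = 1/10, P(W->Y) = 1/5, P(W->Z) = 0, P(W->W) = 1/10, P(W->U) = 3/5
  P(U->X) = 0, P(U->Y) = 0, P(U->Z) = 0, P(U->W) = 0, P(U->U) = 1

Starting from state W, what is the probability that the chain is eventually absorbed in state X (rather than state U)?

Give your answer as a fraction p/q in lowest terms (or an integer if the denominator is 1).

Answer: 50/329

Derivation:
Let a_i = P(absorbed in X | start in state i).
Boundary conditions: a_X = 1, a_U = 0.
For each transient state i, a_i = sum_j P(i->j) * a_j:
  a_Y = 1/10*a_X + 0*a_Y + 1/5*a_Z + 1/5*a_W + 1/2*a_U
  a_Z = 1/10*a_X + 3/5*a_Y + 1/10*a_Z + 1/5*a_W + 0*a_U
  a_W = 1/10*a_X + 1/5*a_Y + 0*a_Z + 1/10*a_W + 3/5*a_U

Substituting a_X = 1 and a_U = 0, rearrange to (I - Q) a = r where r[i] = P(i -> X):
  [1, -1/5, -1/5] . (a_Y, a_Z, a_W) = 1/10
  [-3/5, 9/10, -1/5] . (a_Y, a_Z, a_W) = 1/10
  [-1/5, 0, 9/10] . (a_Y, a_Z, a_W) = 1/10

Solving yields:
  a_Y = 121/658
  a_Z = 88/329
  a_W = 50/329

Starting state is W, so the absorption probability is a_W = 50/329.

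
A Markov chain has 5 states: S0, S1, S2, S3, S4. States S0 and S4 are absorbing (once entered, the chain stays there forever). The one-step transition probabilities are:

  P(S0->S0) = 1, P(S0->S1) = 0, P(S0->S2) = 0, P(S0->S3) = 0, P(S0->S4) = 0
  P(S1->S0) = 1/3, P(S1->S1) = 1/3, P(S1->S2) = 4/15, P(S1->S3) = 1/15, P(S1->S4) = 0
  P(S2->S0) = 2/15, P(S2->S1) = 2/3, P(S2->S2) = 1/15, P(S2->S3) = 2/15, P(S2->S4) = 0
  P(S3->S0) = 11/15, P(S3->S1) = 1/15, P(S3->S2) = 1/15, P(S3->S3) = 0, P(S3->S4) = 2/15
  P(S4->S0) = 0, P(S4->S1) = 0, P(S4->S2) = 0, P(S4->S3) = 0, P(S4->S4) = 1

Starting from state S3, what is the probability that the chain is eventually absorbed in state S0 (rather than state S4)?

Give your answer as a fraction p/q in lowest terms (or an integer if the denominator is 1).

Answer: 156/181

Derivation:
Let a_i = P(absorbed in S0 | start in state i).
Boundary conditions: a_S0 = 1, a_S4 = 0.
For each transient state i, a_i = sum_j P(i->j) * a_j:
  a_S1 = 1/3*a_S0 + 1/3*a_S1 + 4/15*a_S2 + 1/15*a_S3 + 0*a_S4
  a_S2 = 2/15*a_S0 + 2/3*a_S1 + 1/15*a_S2 + 2/15*a_S3 + 0*a_S4
  a_S3 = 11/15*a_S0 + 1/15*a_S1 + 1/15*a_S2 + 0*a_S3 + 2/15*a_S4

Substituting a_S0 = 1 and a_S4 = 0, rearrange to (I - Q) a = r where r[i] = P(i -> S0):
  [2/3, -4/15, -1/15] . (a_S1, a_S2, a_S3) = 1/3
  [-2/3, 14/15, -2/15] . (a_S1, a_S2, a_S3) = 2/15
  [-1/15, -1/15, 1] . (a_S1, a_S2, a_S3) = 11/15

Solving yields:
  a_S1 = 351/362
  a_S2 = 347/362
  a_S3 = 156/181

Starting state is S3, so the absorption probability is a_S3 = 156/181.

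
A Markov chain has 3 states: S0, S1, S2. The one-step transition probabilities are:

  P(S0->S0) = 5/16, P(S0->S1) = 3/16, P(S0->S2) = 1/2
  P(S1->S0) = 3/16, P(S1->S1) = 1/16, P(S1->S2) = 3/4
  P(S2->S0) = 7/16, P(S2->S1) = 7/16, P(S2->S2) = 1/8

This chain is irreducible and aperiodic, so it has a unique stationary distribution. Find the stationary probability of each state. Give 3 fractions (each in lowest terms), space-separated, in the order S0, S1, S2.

Answer: 63/190 49/190 39/95

Derivation:
The stationary distribution satisfies pi = pi * P, i.e.:
  pi_S0 = 5/16*pi_S0 + 3/16*pi_S1 + 7/16*pi_S2
  pi_S1 = 3/16*pi_S0 + 1/16*pi_S1 + 7/16*pi_S2
  pi_S2 = 1/2*pi_S0 + 3/4*pi_S1 + 1/8*pi_S2
with normalization: pi_S0 + pi_S1 + pi_S2 = 1.

Using the first 2 balance equations plus normalization, the linear system A*pi = b is:
  [-11/16, 3/16, 7/16] . pi = 0
  [3/16, -15/16, 7/16] . pi = 0
  [1, 1, 1] . pi = 1

Solving yields:
  pi_S0 = 63/190
  pi_S1 = 49/190
  pi_S2 = 39/95

Verification (pi * P):
  63/190*5/16 + 49/190*3/16 + 39/95*7/16 = 63/190 = pi_S0  (ok)
  63/190*3/16 + 49/190*1/16 + 39/95*7/16 = 49/190 = pi_S1  (ok)
  63/190*1/2 + 49/190*3/4 + 39/95*1/8 = 39/95 = pi_S2  (ok)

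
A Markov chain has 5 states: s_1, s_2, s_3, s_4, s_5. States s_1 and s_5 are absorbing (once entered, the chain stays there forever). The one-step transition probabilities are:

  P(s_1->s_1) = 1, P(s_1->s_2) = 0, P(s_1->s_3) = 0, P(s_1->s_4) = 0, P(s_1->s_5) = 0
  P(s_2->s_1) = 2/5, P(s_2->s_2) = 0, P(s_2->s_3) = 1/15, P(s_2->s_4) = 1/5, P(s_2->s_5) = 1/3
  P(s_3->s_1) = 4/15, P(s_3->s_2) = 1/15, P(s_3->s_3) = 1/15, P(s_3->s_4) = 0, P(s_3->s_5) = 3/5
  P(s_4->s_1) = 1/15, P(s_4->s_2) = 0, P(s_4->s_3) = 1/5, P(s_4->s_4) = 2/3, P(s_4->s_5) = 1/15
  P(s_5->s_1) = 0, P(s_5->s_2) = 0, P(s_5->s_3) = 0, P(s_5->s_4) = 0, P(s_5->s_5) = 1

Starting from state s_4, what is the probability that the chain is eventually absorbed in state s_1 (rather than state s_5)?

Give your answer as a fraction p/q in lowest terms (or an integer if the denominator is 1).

Let a_i = P(absorbed in s_1 | start in state i).
Boundary conditions: a_s_1 = 1, a_s_5 = 0.
For each transient state i, a_i = sum_j P(i->j) * a_j:
  a_s_2 = 2/5*a_s_1 + 0*a_s_2 + 1/15*a_s_3 + 1/5*a_s_4 + 1/3*a_s_5
  a_s_3 = 4/15*a_s_1 + 1/15*a_s_2 + 1/15*a_s_3 + 0*a_s_4 + 3/5*a_s_5
  a_s_4 = 1/15*a_s_1 + 0*a_s_2 + 1/5*a_s_3 + 2/3*a_s_4 + 1/15*a_s_5

Substituting a_s_1 = 1 and a_s_5 = 0, rearrange to (I - Q) a = r where r[i] = P(i -> s_1):
  [1, -1/15, -1/5] . (a_s_2, a_s_3, a_s_4) = 2/5
  [-1/15, 14/15, 0] . (a_s_2, a_s_3, a_s_4) = 4/15
  [0, -1/5, 1/3] . (a_s_2, a_s_3, a_s_4) = 1/15

Solving yields:
  a_s_2 = 1/2
  a_s_3 = 9/28
  a_s_4 = 11/28

Starting state is s_4, so the absorption probability is a_s_4 = 11/28.

Answer: 11/28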